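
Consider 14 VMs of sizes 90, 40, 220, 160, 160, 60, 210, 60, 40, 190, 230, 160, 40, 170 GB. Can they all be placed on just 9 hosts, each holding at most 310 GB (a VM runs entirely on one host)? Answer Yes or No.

Yes

A valid assignment using 8 hosts:
  host 1: 230 + 60 = 290
  host 2: 220 + 90 = 310
  host 3: 210 + 60 + 40 = 310
  host 4: 190 + 40 + 40 = 270
  host 5: 170 = 170
  host 6: 160 = 160
  host 7: 160 = 160
  host 8: 160 = 160
That uses only 8 ≤ 9, so 9 hosts are enough.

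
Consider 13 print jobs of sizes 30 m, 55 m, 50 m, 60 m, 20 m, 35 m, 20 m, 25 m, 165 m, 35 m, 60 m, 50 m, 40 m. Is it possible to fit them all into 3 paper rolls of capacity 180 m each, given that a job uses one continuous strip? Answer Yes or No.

Total = 645 m; ⌈645/180⌉ = 4.
At least 4 paper rolls are required, but only 3 are allowed.

No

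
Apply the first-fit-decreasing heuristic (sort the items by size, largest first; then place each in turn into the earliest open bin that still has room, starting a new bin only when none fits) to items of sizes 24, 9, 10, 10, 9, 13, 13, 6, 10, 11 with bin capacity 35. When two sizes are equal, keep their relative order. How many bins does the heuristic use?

4

Sorted descending: 24, 13, 13, 11, 10, 10, 10, 9, 9, 6.
  24 → bin 1 (new)  [load 24/35]
  13 → bin 2 (new)  [load 13/35]
  13 → bin 2  [load 26/35]
  11 → bin 1  [load 35/35]
  10 → bin 3 (new)  [load 10/35]
  10 → bin 3  [load 20/35]
  10 → bin 3  [load 30/35]
  9 → bin 2  [load 35/35]
  9 → bin 4 (new)  [load 9/35]
  6 → bin 4  [load 15/35]
4 bins opened.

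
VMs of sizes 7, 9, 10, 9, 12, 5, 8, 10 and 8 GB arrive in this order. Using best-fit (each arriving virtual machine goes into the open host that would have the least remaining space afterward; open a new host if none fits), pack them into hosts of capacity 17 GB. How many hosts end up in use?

  7 → host 1 (new)  [load 7/17]
  9 → host 1  [load 16/17]
  10 → host 2 (new)  [load 10/17]
  9 → host 3 (new)  [load 9/17]
  12 → host 4 (new)  [load 12/17]
  5 → host 4  [load 17/17]
  8 → host 3  [load 17/17]
  10 → host 5 (new)  [load 10/17]
  8 → host 6 (new)  [load 8/17]
6 hosts opened.

6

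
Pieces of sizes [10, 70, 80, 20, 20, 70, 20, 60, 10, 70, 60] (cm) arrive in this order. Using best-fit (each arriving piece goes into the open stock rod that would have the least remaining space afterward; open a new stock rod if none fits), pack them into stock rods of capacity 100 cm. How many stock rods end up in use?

  10 → stock rod 1 (new)  [load 10/100]
  70 → stock rod 1  [load 80/100]
  80 → stock rod 2 (new)  [load 80/100]
  20 → stock rod 1  [load 100/100]
  20 → stock rod 2  [load 100/100]
  70 → stock rod 3 (new)  [load 70/100]
  20 → stock rod 3  [load 90/100]
  60 → stock rod 4 (new)  [load 60/100]
  10 → stock rod 3  [load 100/100]
  70 → stock rod 5 (new)  [load 70/100]
  60 → stock rod 6 (new)  [load 60/100]
6 stock rods opened.

6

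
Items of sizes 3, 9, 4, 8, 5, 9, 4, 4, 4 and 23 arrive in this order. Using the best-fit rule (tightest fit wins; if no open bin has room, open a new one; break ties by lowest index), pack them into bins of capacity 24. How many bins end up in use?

  3 → bin 1 (new)  [load 3/24]
  9 → bin 1  [load 12/24]
  4 → bin 1  [load 16/24]
  8 → bin 1  [load 24/24]
  5 → bin 2 (new)  [load 5/24]
  9 → bin 2  [load 14/24]
  4 → bin 2  [load 18/24]
  4 → bin 2  [load 22/24]
  4 → bin 3 (new)  [load 4/24]
  23 → bin 4 (new)  [load 23/24]
4 bins opened.

4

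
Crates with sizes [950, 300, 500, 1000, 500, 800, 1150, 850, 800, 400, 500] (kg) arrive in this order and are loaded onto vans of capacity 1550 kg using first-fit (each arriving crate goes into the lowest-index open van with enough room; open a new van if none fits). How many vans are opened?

6

  950 → van 1 (new)  [load 950/1550]
  300 → van 1  [load 1250/1550]
  500 → van 2 (new)  [load 500/1550]
  1000 → van 2  [load 1500/1550]
  500 → van 3 (new)  [load 500/1550]
  800 → van 3  [load 1300/1550]
  1150 → van 4 (new)  [load 1150/1550]
  850 → van 5 (new)  [load 850/1550]
  800 → van 6 (new)  [load 800/1550]
  400 → van 4  [load 1550/1550]
  500 → van 5  [load 1350/1550]
6 vans opened.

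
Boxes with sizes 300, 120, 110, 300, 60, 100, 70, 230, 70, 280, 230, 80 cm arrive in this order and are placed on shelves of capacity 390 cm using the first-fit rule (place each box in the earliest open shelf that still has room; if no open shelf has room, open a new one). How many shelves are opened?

6

  300 → shelf 1 (new)  [load 300/390]
  120 → shelf 2 (new)  [load 120/390]
  110 → shelf 2  [load 230/390]
  300 → shelf 3 (new)  [load 300/390]
  60 → shelf 1  [load 360/390]
  100 → shelf 2  [load 330/390]
  70 → shelf 3  [load 370/390]
  230 → shelf 4 (new)  [load 230/390]
  70 → shelf 4  [load 300/390]
  280 → shelf 5 (new)  [load 280/390]
  230 → shelf 6 (new)  [load 230/390]
  80 → shelf 4  [load 380/390]
6 shelves opened.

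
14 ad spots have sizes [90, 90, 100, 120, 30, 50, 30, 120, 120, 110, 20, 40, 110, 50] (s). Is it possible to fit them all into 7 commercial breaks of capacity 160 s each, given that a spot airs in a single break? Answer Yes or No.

Total = 1080 s; ⌈1080/160⌉ = 7.
8 ad spots each exceed half the capacity and cannot share a break, forcing at least 8 commercial breaks.
At least 8 commercial breaks are required, but only 7 are allowed.

No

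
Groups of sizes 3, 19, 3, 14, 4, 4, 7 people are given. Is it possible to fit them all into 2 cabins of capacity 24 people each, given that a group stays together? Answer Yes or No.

No

Total = 54 people; ⌈54/24⌉ = 3.
At least 3 cabins are required, but only 2 are allowed.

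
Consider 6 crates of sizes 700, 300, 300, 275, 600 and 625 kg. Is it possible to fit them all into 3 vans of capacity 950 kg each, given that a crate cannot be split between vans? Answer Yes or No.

Total = 2800 kg; ⌈2800/950⌉ = 3.
The bound of 3 does not rule out 3, but exhaustive search shows no assignment into 3 vans of capacity 950 kg exists — the minimum is 4.

No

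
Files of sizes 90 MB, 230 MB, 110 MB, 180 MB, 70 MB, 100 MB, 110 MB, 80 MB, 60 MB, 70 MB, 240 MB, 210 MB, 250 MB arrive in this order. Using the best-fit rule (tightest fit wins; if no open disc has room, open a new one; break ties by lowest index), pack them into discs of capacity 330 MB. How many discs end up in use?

  90 → disc 1 (new)  [load 90/330]
  230 → disc 1  [load 320/330]
  110 → disc 2 (new)  [load 110/330]
  180 → disc 2  [load 290/330]
  70 → disc 3 (new)  [load 70/330]
  100 → disc 3  [load 170/330]
  110 → disc 3  [load 280/330]
  80 → disc 4 (new)  [load 80/330]
  60 → disc 4  [load 140/330]
  70 → disc 4  [load 210/330]
  240 → disc 5 (new)  [load 240/330]
  210 → disc 6 (new)  [load 210/330]
  250 → disc 7 (new)  [load 250/330]
7 discs opened.

7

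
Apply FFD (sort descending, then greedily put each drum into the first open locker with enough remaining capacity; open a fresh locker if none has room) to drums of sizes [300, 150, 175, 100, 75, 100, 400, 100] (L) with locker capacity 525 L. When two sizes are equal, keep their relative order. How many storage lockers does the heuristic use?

Sorted descending: 400, 300, 175, 150, 100, 100, 100, 75.
  400 → locker 1 (new)  [load 400/525]
  300 → locker 2 (new)  [load 300/525]
  175 → locker 2  [load 475/525]
  150 → locker 3 (new)  [load 150/525]
  100 → locker 1  [load 500/525]
  100 → locker 3  [load 250/525]
  100 → locker 3  [load 350/525]
  75 → locker 3  [load 425/525]
3 storage lockers opened.

3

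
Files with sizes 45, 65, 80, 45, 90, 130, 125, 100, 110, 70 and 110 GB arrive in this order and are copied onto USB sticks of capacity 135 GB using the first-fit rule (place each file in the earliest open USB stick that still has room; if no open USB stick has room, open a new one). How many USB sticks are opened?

9

  45 → USB stick 1 (new)  [load 45/135]
  65 → USB stick 1  [load 110/135]
  80 → USB stick 2 (new)  [load 80/135]
  45 → USB stick 2  [load 125/135]
  90 → USB stick 3 (new)  [load 90/135]
  130 → USB stick 4 (new)  [load 130/135]
  125 → USB stick 5 (new)  [load 125/135]
  100 → USB stick 6 (new)  [load 100/135]
  110 → USB stick 7 (new)  [load 110/135]
  70 → USB stick 8 (new)  [load 70/135]
  110 → USB stick 9 (new)  [load 110/135]
9 USB sticks opened.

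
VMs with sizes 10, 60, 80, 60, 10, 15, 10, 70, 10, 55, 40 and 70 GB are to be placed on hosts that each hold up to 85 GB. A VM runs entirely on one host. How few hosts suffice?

Total = 80 + 70 + 70 + 60 + 60 + 55 + 40 + 15 + 10 + 10 + 10 + 10 = 490 GB.
Lower bound: ⌈490/85⌉ = 6 hosts.
A packing using 7 hosts:
  host 1: 80 = 80
  host 2: 70 + 15 = 85
  host 3: 70 + 10 = 80
  host 4: 60 + 10 + 10 = 80
  host 5: 60 + 10 = 70
  host 6: 55 = 55
  host 7: 40 = 40
No arrangement into 6 hosts stays within capacity, so 7 is optimal.

7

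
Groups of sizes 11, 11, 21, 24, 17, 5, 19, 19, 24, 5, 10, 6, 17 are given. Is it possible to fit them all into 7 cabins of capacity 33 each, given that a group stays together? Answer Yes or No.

Yes

A valid assignment using 7 cabins:
  cabin 1: 24 + 6 = 30
  cabin 2: 24 + 5 = 29
  cabin 3: 21 + 11 = 32
  cabin 4: 19 + 11 = 30
  cabin 5: 19 + 10 = 29
  cabin 6: 17 + 5 = 22
  cabin 7: 17 = 17
Every load is within 33, so 7 cabins suffice.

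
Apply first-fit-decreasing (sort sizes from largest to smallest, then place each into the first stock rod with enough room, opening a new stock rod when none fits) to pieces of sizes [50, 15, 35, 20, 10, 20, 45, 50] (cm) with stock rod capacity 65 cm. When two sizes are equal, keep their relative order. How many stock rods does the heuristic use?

Sorted descending: 50, 50, 45, 35, 20, 20, 15, 10.
  50 → stock rod 1 (new)  [load 50/65]
  50 → stock rod 2 (new)  [load 50/65]
  45 → stock rod 3 (new)  [load 45/65]
  35 → stock rod 4 (new)  [load 35/65]
  20 → stock rod 3  [load 65/65]
  20 → stock rod 4  [load 55/65]
  15 → stock rod 1  [load 65/65]
  10 → stock rod 2  [load 60/65]
4 stock rods opened.

4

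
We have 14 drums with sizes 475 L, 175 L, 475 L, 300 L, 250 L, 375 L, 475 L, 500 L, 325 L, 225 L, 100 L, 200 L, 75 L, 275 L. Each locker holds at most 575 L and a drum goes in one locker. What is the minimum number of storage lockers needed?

Total = 500 + 475 + 475 + 475 + 375 + 325 + 300 + 275 + 250 + 225 + 200 + 175 + 100 + 75 = 4225 L.
Lower bound: ⌈4225/575⌉ = 8 storage lockers.
A packing using 8 storage lockers:
  locker 1: 500 + 75 = 575
  locker 2: 475 + 100 = 575
  locker 3: 475 = 475
  locker 4: 475 = 475
  locker 5: 375 + 200 = 575
  locker 6: 325 + 250 = 575
  locker 7: 300 + 275 = 575
  locker 8: 225 + 175 = 400
This matches the lower bound, so 8 is optimal.

8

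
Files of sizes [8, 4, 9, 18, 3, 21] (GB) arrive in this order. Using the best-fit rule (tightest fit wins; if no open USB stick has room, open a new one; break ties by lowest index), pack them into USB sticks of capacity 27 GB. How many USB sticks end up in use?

  8 → USB stick 1 (new)  [load 8/27]
  4 → USB stick 1  [load 12/27]
  9 → USB stick 1  [load 21/27]
  18 → USB stick 2 (new)  [load 18/27]
  3 → USB stick 1  [load 24/27]
  21 → USB stick 3 (new)  [load 21/27]
3 USB sticks opened.

3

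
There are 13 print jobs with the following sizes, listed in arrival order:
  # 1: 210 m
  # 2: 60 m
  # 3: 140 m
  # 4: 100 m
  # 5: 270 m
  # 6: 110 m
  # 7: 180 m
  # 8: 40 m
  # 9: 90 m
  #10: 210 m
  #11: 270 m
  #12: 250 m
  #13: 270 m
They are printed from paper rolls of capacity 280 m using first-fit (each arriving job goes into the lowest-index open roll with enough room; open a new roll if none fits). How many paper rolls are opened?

9

  210 → roll 1 (new)  [load 210/280]
  60 → roll 1  [load 270/280]
  140 → roll 2 (new)  [load 140/280]
  100 → roll 2  [load 240/280]
  270 → roll 3 (new)  [load 270/280]
  110 → roll 4 (new)  [load 110/280]
  180 → roll 5 (new)  [load 180/280]
  40 → roll 2  [load 280/280]
  90 → roll 4  [load 200/280]
  210 → roll 6 (new)  [load 210/280]
  270 → roll 7 (new)  [load 270/280]
  250 → roll 8 (new)  [load 250/280]
  270 → roll 9 (new)  [load 270/280]
9 paper rolls opened.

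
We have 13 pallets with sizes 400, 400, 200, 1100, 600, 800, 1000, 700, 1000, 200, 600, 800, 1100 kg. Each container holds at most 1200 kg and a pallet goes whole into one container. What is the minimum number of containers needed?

Total = 1100 + 1100 + 1000 + 1000 + 800 + 800 + 700 + 600 + 600 + 400 + 400 + 200 + 200 = 8900 kg.
Lower bound: ⌈8900/1200⌉ = 8 containers.
A packing using 8 containers:
  container 1: 1100 = 1100
  container 2: 1100 = 1100
  container 3: 1000 + 200 = 1200
  container 4: 1000 + 200 = 1200
  container 5: 800 + 400 = 1200
  container 6: 800 + 400 = 1200
  container 7: 700 = 700
  container 8: 600 + 600 = 1200
This matches the lower bound, so 8 is optimal.

8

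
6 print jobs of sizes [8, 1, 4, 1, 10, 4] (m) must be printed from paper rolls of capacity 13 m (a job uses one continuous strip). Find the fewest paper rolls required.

Total = 10 + 8 + 4 + 4 + 1 + 1 = 28 m.
Lower bound: ⌈28/13⌉ = 3 paper rolls.
A packing using 3 paper rolls:
  roll 1: 10 + 1 + 1 = 12
  roll 2: 8 + 4 = 12
  roll 3: 4 = 4
This matches the lower bound, so 3 is optimal.

3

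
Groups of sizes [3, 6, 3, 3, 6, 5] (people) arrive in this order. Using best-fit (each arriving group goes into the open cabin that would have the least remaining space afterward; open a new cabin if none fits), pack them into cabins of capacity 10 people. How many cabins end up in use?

4

  3 → cabin 1 (new)  [load 3/10]
  6 → cabin 1  [load 9/10]
  3 → cabin 2 (new)  [load 3/10]
  3 → cabin 2  [load 6/10]
  6 → cabin 3 (new)  [load 6/10]
  5 → cabin 4 (new)  [load 5/10]
4 cabins opened.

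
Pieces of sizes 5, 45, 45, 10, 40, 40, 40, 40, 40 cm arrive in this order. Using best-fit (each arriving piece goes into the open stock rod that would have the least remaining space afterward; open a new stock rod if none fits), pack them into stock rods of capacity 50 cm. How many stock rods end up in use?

  5 → stock rod 1 (new)  [load 5/50]
  45 → stock rod 1  [load 50/50]
  45 → stock rod 2 (new)  [load 45/50]
  10 → stock rod 3 (new)  [load 10/50]
  40 → stock rod 3  [load 50/50]
  40 → stock rod 4 (new)  [load 40/50]
  40 → stock rod 5 (new)  [load 40/50]
  40 → stock rod 6 (new)  [load 40/50]
  40 → stock rod 7 (new)  [load 40/50]
7 stock rods opened.

7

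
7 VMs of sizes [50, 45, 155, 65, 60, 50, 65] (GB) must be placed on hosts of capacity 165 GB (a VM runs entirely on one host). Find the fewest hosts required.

4

Total = 155 + 65 + 65 + 60 + 50 + 50 + 45 = 490 GB.
Lower bound: ⌈490/165⌉ = 3 hosts.
A packing using 4 hosts:
  host 1: 155 = 155
  host 2: 65 + 65 = 130
  host 3: 60 + 50 + 50 = 160
  host 4: 45 = 45
No arrangement into 3 hosts stays within capacity, so 4 is optimal.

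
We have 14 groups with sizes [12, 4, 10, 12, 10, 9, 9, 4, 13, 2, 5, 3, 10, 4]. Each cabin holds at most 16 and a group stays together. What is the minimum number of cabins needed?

8

Total = 13 + 12 + 12 + 10 + 10 + 10 + 9 + 9 + 5 + 4 + 4 + 4 + 3 + 2 = 107.
Lower bound: ⌈107/16⌉ = 7 cabins.
Also, 8 groups each exceed 8, and no two of those can share a cabin, so at least 8 cabins are needed.
A packing using 8 cabins:
  cabin 1: 13 + 3 = 16
  cabin 2: 12 + 4 = 16
  cabin 3: 12 + 4 = 16
  cabin 4: 10 + 5 = 15
  cabin 5: 10 + 4 + 2 = 16
  cabin 6: 10 = 10
  cabin 7: 9 = 9
  cabin 8: 9 = 9
This matches the lower bound, so 8 is optimal.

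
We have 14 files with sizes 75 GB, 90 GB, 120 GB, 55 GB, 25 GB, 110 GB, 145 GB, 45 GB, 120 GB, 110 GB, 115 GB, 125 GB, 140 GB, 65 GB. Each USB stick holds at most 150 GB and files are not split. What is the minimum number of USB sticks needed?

11

Total = 145 + 140 + 125 + 120 + 120 + 115 + 110 + 110 + 90 + 75 + 65 + 55 + 45 + 25 = 1340 GB.
Lower bound: ⌈1340/150⌉ = 9 USB sticks.
A packing using 11 USB sticks:
  USB stick 1: 145 = 145
  USB stick 2: 140 = 140
  USB stick 3: 125 + 25 = 150
  USB stick 4: 120 = 120
  USB stick 5: 120 = 120
  USB stick 6: 115 = 115
  USB stick 7: 110 = 110
  USB stick 8: 110 = 110
  USB stick 9: 90 + 55 = 145
  USB stick 10: 75 + 65 = 140
  USB stick 11: 45 = 45
No arrangement into 10 USB sticks stays within capacity, so 11 is optimal.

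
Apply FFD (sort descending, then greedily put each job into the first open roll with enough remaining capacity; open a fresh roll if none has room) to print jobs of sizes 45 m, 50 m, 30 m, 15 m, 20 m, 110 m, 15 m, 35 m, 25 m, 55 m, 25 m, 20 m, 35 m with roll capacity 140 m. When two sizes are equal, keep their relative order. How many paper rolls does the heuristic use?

Sorted descending: 110, 55, 50, 45, 35, 35, 30, 25, 25, 20, 20, 15, 15.
  110 → roll 1 (new)  [load 110/140]
  55 → roll 2 (new)  [load 55/140]
  50 → roll 2  [load 105/140]
  45 → roll 3 (new)  [load 45/140]
  35 → roll 2  [load 140/140]
  35 → roll 3  [load 80/140]
  30 → roll 1  [load 140/140]
  25 → roll 3  [load 105/140]
  25 → roll 3  [load 130/140]
  20 → roll 4 (new)  [load 20/140]
  20 → roll 4  [load 40/140]
  15 → roll 4  [load 55/140]
  15 → roll 4  [load 70/140]
4 paper rolls opened.

4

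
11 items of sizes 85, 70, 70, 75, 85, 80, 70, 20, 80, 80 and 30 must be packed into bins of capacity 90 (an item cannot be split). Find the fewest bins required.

10

Total = 85 + 85 + 80 + 80 + 80 + 75 + 70 + 70 + 70 + 30 + 20 = 745.
Lower bound: ⌈745/90⌉ = 9 bins.
A packing using 10 bins:
  bin 1: 85 = 85
  bin 2: 85 = 85
  bin 3: 80 = 80
  bin 4: 80 = 80
  bin 5: 80 = 80
  bin 6: 75 = 75
  bin 7: 70 + 20 = 90
  bin 8: 70 = 70
  bin 9: 70 = 70
  bin 10: 30 = 30
No arrangement into 9 bins stays within capacity, so 10 is optimal.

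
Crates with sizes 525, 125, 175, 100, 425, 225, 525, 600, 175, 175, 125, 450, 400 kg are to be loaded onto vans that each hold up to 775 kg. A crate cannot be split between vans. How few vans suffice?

6

Total = 600 + 525 + 525 + 450 + 425 + 400 + 225 + 175 + 175 + 175 + 125 + 125 + 100 = 4025 kg.
Lower bound: ⌈4025/775⌉ = 6 vans.
A packing using 6 vans:
  van 1: 600 + 175 = 775
  van 2: 525 + 225 = 750
  van 3: 525 + 175 = 700
  van 4: 450 + 175 + 125 = 750
  van 5: 425 + 125 + 100 = 650
  van 6: 400 = 400
This matches the lower bound, so 6 is optimal.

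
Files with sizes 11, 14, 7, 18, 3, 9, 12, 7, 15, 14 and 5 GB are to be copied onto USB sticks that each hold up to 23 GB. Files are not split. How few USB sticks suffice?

6

Total = 18 + 15 + 14 + 14 + 12 + 11 + 9 + 7 + 7 + 5 + 3 = 115 GB.
Lower bound: ⌈115/23⌉ = 5 USB sticks.
A packing using 6 USB sticks:
  USB stick 1: 18 + 5 = 23
  USB stick 2: 15 + 7 = 22
  USB stick 3: 14 + 9 = 23
  USB stick 4: 14 + 7 = 21
  USB stick 5: 12 + 11 = 23
  USB stick 6: 3 = 3
No arrangement into 5 USB sticks stays within capacity, so 6 is optimal.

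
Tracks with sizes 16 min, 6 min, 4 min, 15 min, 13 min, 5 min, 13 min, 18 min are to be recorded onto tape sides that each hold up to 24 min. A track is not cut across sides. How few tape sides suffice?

Total = 18 + 16 + 15 + 13 + 13 + 6 + 5 + 4 = 90 min.
Lower bound: ⌈90/24⌉ = 4 tape sides.
Also, 5 tracks each exceed 12 min, and no two of those can share a side, so at least 5 tape sides are needed.
A packing using 5 tape sides:
  side 1: 18 + 6 = 24
  side 2: 16 + 5 = 21
  side 3: 15 + 4 = 19
  side 4: 13 = 13
  side 5: 13 = 13
This matches the lower bound, so 5 is optimal.

5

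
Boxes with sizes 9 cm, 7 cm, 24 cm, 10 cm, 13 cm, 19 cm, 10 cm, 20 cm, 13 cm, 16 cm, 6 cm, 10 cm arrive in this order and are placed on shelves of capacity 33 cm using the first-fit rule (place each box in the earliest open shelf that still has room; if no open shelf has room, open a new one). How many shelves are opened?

  9 → shelf 1 (new)  [load 9/33]
  7 → shelf 1  [load 16/33]
  24 → shelf 2 (new)  [load 24/33]
  10 → shelf 1  [load 26/33]
  13 → shelf 3 (new)  [load 13/33]
  19 → shelf 3  [load 32/33]
  10 → shelf 4 (new)  [load 10/33]
  20 → shelf 4  [load 30/33]
  13 → shelf 5 (new)  [load 13/33]
  16 → shelf 5  [load 29/33]
  6 → shelf 1  [load 32/33]
  10 → shelf 6 (new)  [load 10/33]
6 shelves opened.

6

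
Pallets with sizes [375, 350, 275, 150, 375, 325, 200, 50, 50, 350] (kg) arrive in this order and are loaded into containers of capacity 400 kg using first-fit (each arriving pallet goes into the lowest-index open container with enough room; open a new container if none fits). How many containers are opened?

  375 → container 1 (new)  [load 375/400]
  350 → container 2 (new)  [load 350/400]
  275 → container 3 (new)  [load 275/400]
  150 → container 4 (new)  [load 150/400]
  375 → container 5 (new)  [load 375/400]
  325 → container 6 (new)  [load 325/400]
  200 → container 4  [load 350/400]
  50 → container 2  [load 400/400]
  50 → container 3  [load 325/400]
  350 → container 7 (new)  [load 350/400]
7 containers opened.

7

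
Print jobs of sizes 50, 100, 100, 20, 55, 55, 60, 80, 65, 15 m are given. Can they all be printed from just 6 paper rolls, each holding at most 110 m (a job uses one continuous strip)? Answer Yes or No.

Yes

A valid assignment using 6 paper rolls:
  roll 1: 100 = 100
  roll 2: 100 = 100
  roll 3: 80 + 20 = 100
  roll 4: 65 + 15 = 80
  roll 5: 60 + 50 = 110
  roll 6: 55 + 55 = 110
Every load is within 110 m, so 6 paper rolls suffice.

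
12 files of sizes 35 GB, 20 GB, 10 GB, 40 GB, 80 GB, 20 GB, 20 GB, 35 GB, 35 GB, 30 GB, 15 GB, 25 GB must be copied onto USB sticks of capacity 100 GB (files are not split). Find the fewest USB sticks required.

Total = 80 + 40 + 35 + 35 + 35 + 30 + 25 + 20 + 20 + 20 + 15 + 10 = 365 GB.
Lower bound: ⌈365/100⌉ = 4 USB sticks.
A packing using 4 USB sticks:
  USB stick 1: 80 + 20 = 100
  USB stick 2: 40 + 35 + 25 = 100
  USB stick 3: 35 + 35 + 30 = 100
  USB stick 4: 20 + 20 + 15 + 10 = 65
This matches the lower bound, so 4 is optimal.

4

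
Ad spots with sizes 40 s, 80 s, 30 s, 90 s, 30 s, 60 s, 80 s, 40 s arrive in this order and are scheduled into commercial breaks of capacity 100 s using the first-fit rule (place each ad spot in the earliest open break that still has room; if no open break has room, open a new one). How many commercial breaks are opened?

5

  40 → break 1 (new)  [load 40/100]
  80 → break 2 (new)  [load 80/100]
  30 → break 1  [load 70/100]
  90 → break 3 (new)  [load 90/100]
  30 → break 1  [load 100/100]
  60 → break 4 (new)  [load 60/100]
  80 → break 5 (new)  [load 80/100]
  40 → break 4  [load 100/100]
5 commercial breaks opened.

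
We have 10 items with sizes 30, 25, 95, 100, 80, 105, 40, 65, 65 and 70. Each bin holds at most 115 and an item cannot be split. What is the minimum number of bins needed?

7

Total = 105 + 100 + 95 + 80 + 70 + 65 + 65 + 40 + 30 + 25 = 675.
Lower bound: ⌈675/115⌉ = 6 bins.
Also, 7 items each exceed 115/2, and no two of those can share a bin, so at least 7 bins are needed.
A packing using 7 bins:
  bin 1: 105 = 105
  bin 2: 100 = 100
  bin 3: 95 = 95
  bin 4: 80 + 30 = 110
  bin 5: 70 + 40 = 110
  bin 6: 65 + 25 = 90
  bin 7: 65 = 65
This matches the lower bound, so 7 is optimal.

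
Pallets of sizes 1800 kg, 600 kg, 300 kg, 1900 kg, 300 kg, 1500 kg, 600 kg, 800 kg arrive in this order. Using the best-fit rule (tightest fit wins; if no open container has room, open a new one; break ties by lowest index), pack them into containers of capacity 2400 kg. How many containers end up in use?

  1800 → container 1 (new)  [load 1800/2400]
  600 → container 1  [load 2400/2400]
  300 → container 2 (new)  [load 300/2400]
  1900 → container 2  [load 2200/2400]
  300 → container 3 (new)  [load 300/2400]
  1500 → container 3  [load 1800/2400]
  600 → container 3  [load 2400/2400]
  800 → container 4 (new)  [load 800/2400]
4 containers opened.

4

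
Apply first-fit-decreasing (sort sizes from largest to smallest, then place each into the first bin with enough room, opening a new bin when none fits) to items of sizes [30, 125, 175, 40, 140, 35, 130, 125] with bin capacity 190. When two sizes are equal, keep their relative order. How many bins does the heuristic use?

Sorted descending: 175, 140, 130, 125, 125, 40, 35, 30.
  175 → bin 1 (new)  [load 175/190]
  140 → bin 2 (new)  [load 140/190]
  130 → bin 3 (new)  [load 130/190]
  125 → bin 4 (new)  [load 125/190]
  125 → bin 5 (new)  [load 125/190]
  40 → bin 2  [load 180/190]
  35 → bin 3  [load 165/190]
  30 → bin 4  [load 155/190]
5 bins opened.

5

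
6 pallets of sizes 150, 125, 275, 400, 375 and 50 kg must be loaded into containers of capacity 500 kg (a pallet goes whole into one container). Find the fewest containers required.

3

Total = 400 + 375 + 275 + 150 + 125 + 50 = 1375 kg.
Lower bound: ⌈1375/500⌉ = 3 containers.
A packing using 3 containers:
  container 1: 400 + 50 = 450
  container 2: 375 + 125 = 500
  container 3: 275 + 150 = 425
This matches the lower bound, so 3 is optimal.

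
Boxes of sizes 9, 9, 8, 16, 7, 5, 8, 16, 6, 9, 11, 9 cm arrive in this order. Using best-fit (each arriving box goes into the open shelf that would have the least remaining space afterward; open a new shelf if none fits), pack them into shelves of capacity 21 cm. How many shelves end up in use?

  9 → shelf 1 (new)  [load 9/21]
  9 → shelf 1  [load 18/21]
  8 → shelf 2 (new)  [load 8/21]
  16 → shelf 3 (new)  [load 16/21]
  7 → shelf 2  [load 15/21]
  5 → shelf 3  [load 21/21]
  8 → shelf 4 (new)  [load 8/21]
  16 → shelf 5 (new)  [load 16/21]
  6 → shelf 2  [load 21/21]
  9 → shelf 4  [load 17/21]
  11 → shelf 6 (new)  [load 11/21]
  9 → shelf 6  [load 20/21]
6 shelves opened.

6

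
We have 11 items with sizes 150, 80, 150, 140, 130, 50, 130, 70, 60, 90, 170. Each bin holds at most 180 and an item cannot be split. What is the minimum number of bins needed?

Total = 170 + 150 + 150 + 140 + 130 + 130 + 90 + 80 + 70 + 60 + 50 = 1220.
Lower bound: ⌈1220/180⌉ = 7 bins.
A packing using 8 bins:
  bin 1: 170 = 170
  bin 2: 150 = 150
  bin 3: 150 = 150
  bin 4: 140 = 140
  bin 5: 130 + 50 = 180
  bin 6: 130 = 130
  bin 7: 90 + 80 = 170
  bin 8: 70 + 60 = 130
No arrangement into 7 bins stays within capacity, so 8 is optimal.

8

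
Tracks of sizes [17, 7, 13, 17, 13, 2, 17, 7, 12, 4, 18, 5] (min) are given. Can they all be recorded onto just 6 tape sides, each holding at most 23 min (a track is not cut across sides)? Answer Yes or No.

Total = 132 min; ⌈132/23⌉ = 6.
7 tracks each exceed half the capacity and cannot share a side, forcing at least 7 tape sides.
At least 7 tape sides are required, but only 6 are allowed.

No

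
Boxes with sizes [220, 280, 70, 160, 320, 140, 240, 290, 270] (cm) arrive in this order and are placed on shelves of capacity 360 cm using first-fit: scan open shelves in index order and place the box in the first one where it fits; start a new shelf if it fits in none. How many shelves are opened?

  220 → shelf 1 (new)  [load 220/360]
  280 → shelf 2 (new)  [load 280/360]
  70 → shelf 1  [load 290/360]
  160 → shelf 3 (new)  [load 160/360]
  320 → shelf 4 (new)  [load 320/360]
  140 → shelf 3  [load 300/360]
  240 → shelf 5 (new)  [load 240/360]
  290 → shelf 6 (new)  [load 290/360]
  270 → shelf 7 (new)  [load 270/360]
7 shelves opened.

7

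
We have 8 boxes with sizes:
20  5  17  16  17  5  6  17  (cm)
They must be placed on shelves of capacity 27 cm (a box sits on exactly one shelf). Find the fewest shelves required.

Total = 20 + 17 + 17 + 17 + 16 + 6 + 5 + 5 = 103 cm.
Lower bound: ⌈103/27⌉ = 4 shelves.
Also, 5 boxes each exceed 27/2 cm, and no two of those can share a shelf, so at least 5 shelves are needed.
A packing using 5 shelves:
  shelf 1: 20 + 6 = 26
  shelf 2: 17 + 5 + 5 = 27
  shelf 3: 17 = 17
  shelf 4: 17 = 17
  shelf 5: 16 = 16
This matches the lower bound, so 5 is optimal.

5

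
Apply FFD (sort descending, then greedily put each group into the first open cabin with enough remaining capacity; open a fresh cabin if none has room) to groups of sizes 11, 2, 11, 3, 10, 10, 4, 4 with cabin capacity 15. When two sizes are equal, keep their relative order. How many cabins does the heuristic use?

4

Sorted descending: 11, 11, 10, 10, 4, 4, 3, 2.
  11 → cabin 1 (new)  [load 11/15]
  11 → cabin 2 (new)  [load 11/15]
  10 → cabin 3 (new)  [load 10/15]
  10 → cabin 4 (new)  [load 10/15]
  4 → cabin 1  [load 15/15]
  4 → cabin 2  [load 15/15]
  3 → cabin 3  [load 13/15]
  2 → cabin 3  [load 15/15]
4 cabins opened.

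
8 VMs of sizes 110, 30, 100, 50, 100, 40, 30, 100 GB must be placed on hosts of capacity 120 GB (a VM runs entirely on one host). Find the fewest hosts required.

6

Total = 110 + 100 + 100 + 100 + 50 + 40 + 30 + 30 = 560 GB.
Lower bound: ⌈560/120⌉ = 5 hosts.
A packing using 6 hosts:
  host 1: 110 = 110
  host 2: 100 = 100
  host 3: 100 = 100
  host 4: 100 = 100
  host 5: 50 + 40 + 30 = 120
  host 6: 30 = 30
No arrangement into 5 hosts stays within capacity, so 6 is optimal.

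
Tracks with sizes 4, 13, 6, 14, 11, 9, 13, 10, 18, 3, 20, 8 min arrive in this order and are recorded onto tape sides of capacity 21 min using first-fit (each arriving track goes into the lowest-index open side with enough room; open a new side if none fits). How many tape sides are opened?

7

  4 → side 1 (new)  [load 4/21]
  13 → side 1  [load 17/21]
  6 → side 2 (new)  [load 6/21]
  14 → side 2  [load 20/21]
  11 → side 3 (new)  [load 11/21]
  9 → side 3  [load 20/21]
  13 → side 4 (new)  [load 13/21]
  10 → side 5 (new)  [load 10/21]
  18 → side 6 (new)  [load 18/21]
  3 → side 1  [load 20/21]
  20 → side 7 (new)  [load 20/21]
  8 → side 4  [load 21/21]
7 tape sides opened.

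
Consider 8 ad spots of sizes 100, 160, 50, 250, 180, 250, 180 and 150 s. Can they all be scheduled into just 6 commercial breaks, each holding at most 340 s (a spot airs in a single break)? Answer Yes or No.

Yes

A valid assignment using 5 commercial breaks:
  break 1: 250 + 50 = 300
  break 2: 250 = 250
  break 3: 180 + 160 = 340
  break 4: 180 + 150 = 330
  break 5: 100 = 100
That uses only 5 ≤ 6, so 6 commercial breaks are enough.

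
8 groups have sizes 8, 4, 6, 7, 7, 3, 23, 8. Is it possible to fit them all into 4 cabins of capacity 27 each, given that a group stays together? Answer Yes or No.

Yes

A valid assignment using 3 cabins:
  cabin 1: 23 + 4 = 27
  cabin 2: 8 + 8 + 7 + 3 = 26
  cabin 3: 7 + 6 = 13
That uses only 3 ≤ 4, so 4 cabins are enough.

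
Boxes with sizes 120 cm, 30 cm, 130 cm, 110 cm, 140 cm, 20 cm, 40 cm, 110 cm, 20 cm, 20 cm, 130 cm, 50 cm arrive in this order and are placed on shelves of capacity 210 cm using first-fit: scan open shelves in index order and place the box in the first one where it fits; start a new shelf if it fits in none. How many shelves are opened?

6

  120 → shelf 1 (new)  [load 120/210]
  30 → shelf 1  [load 150/210]
  130 → shelf 2 (new)  [load 130/210]
  110 → shelf 3 (new)  [load 110/210]
  140 → shelf 4 (new)  [load 140/210]
  20 → shelf 1  [load 170/210]
  40 → shelf 1  [load 210/210]
  110 → shelf 5 (new)  [load 110/210]
  20 → shelf 2  [load 150/210]
  20 → shelf 2  [load 170/210]
  130 → shelf 6 (new)  [load 130/210]
  50 → shelf 3  [load 160/210]
6 shelves opened.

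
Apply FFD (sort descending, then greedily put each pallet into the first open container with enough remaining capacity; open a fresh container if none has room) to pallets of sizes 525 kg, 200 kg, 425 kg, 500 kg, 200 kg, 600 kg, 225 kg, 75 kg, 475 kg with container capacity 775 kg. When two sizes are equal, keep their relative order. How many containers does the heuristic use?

Sorted descending: 600, 525, 500, 475, 425, 225, 200, 200, 75.
  600 → container 1 (new)  [load 600/775]
  525 → container 2 (new)  [load 525/775]
  500 → container 3 (new)  [load 500/775]
  475 → container 4 (new)  [load 475/775]
  425 → container 5 (new)  [load 425/775]
  225 → container 2  [load 750/775]
  200 → container 3  [load 700/775]
  200 → container 4  [load 675/775]
  75 → container 1  [load 675/775]
5 containers opened.

5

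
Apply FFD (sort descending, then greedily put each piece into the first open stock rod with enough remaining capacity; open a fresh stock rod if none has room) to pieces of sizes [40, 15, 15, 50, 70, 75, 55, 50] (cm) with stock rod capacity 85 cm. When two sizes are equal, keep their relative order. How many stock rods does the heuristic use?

Sorted descending: 75, 70, 55, 50, 50, 40, 15, 15.
  75 → stock rod 1 (new)  [load 75/85]
  70 → stock rod 2 (new)  [load 70/85]
  55 → stock rod 3 (new)  [load 55/85]
  50 → stock rod 4 (new)  [load 50/85]
  50 → stock rod 5 (new)  [load 50/85]
  40 → stock rod 6 (new)  [load 40/85]
  15 → stock rod 2  [load 85/85]
  15 → stock rod 3  [load 70/85]
6 stock rods opened.

6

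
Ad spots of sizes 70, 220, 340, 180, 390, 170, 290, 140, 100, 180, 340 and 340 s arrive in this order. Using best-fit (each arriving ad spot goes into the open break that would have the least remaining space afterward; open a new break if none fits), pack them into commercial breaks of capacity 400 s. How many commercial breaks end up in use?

8

  70 → break 1 (new)  [load 70/400]
  220 → break 1  [load 290/400]
  340 → break 2 (new)  [load 340/400]
  180 → break 3 (new)  [load 180/400]
  390 → break 4 (new)  [load 390/400]
  170 → break 3  [load 350/400]
  290 → break 5 (new)  [load 290/400]
  140 → break 6 (new)  [load 140/400]
  100 → break 1  [load 390/400]
  180 → break 6  [load 320/400]
  340 → break 7 (new)  [load 340/400]
  340 → break 8 (new)  [load 340/400]
8 commercial breaks opened.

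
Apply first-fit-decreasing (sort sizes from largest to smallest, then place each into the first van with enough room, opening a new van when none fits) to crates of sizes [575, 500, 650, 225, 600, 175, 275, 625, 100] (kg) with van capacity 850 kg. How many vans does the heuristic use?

Sorted descending: 650, 625, 600, 575, 500, 275, 225, 175, 100.
  650 → van 1 (new)  [load 650/850]
  625 → van 2 (new)  [load 625/850]
  600 → van 3 (new)  [load 600/850]
  575 → van 4 (new)  [load 575/850]
  500 → van 5 (new)  [load 500/850]
  275 → van 4  [load 850/850]
  225 → van 2  [load 850/850]
  175 → van 1  [load 825/850]
  100 → van 3  [load 700/850]
5 vans opened.

5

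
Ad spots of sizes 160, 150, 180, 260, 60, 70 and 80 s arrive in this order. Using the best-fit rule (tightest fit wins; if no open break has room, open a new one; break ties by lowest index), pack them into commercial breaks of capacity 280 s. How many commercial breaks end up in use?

4

  160 → break 1 (new)  [load 160/280]
  150 → break 2 (new)  [load 150/280]
  180 → break 3 (new)  [load 180/280]
  260 → break 4 (new)  [load 260/280]
  60 → break 3  [load 240/280]
  70 → break 1  [load 230/280]
  80 → break 2  [load 230/280]
4 commercial breaks opened.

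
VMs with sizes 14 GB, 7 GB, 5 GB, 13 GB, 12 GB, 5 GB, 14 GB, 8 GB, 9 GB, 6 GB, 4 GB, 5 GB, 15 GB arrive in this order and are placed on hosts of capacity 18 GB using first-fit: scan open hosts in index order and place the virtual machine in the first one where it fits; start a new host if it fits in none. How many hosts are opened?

  14 → host 1 (new)  [load 14/18]
  7 → host 2 (new)  [load 7/18]
  5 → host 2  [load 12/18]
  13 → host 3 (new)  [load 13/18]
  12 → host 4 (new)  [load 12/18]
  5 → host 2  [load 17/18]
  14 → host 5 (new)  [load 14/18]
  8 → host 6 (new)  [load 8/18]
  9 → host 6  [load 17/18]
  6 → host 4  [load 18/18]
  4 → host 1  [load 18/18]
  5 → host 3  [load 18/18]
  15 → host 7 (new)  [load 15/18]
7 hosts opened.

7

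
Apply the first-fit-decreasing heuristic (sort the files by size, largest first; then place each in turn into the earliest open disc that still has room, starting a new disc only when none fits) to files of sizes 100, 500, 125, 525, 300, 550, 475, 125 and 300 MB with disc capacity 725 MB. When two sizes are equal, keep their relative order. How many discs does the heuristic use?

Sorted descending: 550, 525, 500, 475, 300, 300, 125, 125, 100.
  550 → disc 1 (new)  [load 550/725]
  525 → disc 2 (new)  [load 525/725]
  500 → disc 3 (new)  [load 500/725]
  475 → disc 4 (new)  [load 475/725]
  300 → disc 5 (new)  [load 300/725]
  300 → disc 5  [load 600/725]
  125 → disc 1  [load 675/725]
  125 → disc 2  [load 650/725]
  100 → disc 3  [load 600/725]
5 discs opened.

5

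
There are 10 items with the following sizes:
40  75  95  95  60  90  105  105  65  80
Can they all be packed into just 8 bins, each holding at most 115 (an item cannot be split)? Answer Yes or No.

Total = 810; ⌈810/115⌉ = 8.
9 items each exceed half the capacity and cannot share a bin, forcing at least 9 bins.
At least 9 bins are required, but only 8 are allowed.

No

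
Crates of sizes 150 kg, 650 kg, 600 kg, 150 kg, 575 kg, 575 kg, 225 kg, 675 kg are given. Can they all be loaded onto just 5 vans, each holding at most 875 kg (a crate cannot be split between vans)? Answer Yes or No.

Yes

A valid assignment using 5 vans:
  van 1: 675 + 150 = 825
  van 2: 650 + 225 = 875
  van 3: 600 + 150 = 750
  van 4: 575 = 575
  van 5: 575 = 575
Every load is within 875 kg, so 5 vans suffice.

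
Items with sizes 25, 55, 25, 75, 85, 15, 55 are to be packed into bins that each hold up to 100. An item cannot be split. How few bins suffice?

4

Total = 85 + 75 + 55 + 55 + 25 + 25 + 15 = 335.
Lower bound: ⌈335/100⌉ = 4 bins.
A packing using 4 bins:
  bin 1: 85 + 15 = 100
  bin 2: 75 + 25 = 100
  bin 3: 55 + 25 = 80
  bin 4: 55 = 55
This matches the lower bound, so 4 is optimal.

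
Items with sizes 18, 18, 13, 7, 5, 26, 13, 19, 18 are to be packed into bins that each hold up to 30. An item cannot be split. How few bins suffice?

6

Total = 26 + 19 + 18 + 18 + 18 + 13 + 13 + 7 + 5 = 137.
Lower bound: ⌈137/30⌉ = 5 bins.
A packing using 6 bins:
  bin 1: 26 = 26
  bin 2: 19 + 7 = 26
  bin 3: 18 + 5 = 23
  bin 4: 18 = 18
  bin 5: 18 = 18
  bin 6: 13 + 13 = 26
No arrangement into 5 bins stays within capacity, so 6 is optimal.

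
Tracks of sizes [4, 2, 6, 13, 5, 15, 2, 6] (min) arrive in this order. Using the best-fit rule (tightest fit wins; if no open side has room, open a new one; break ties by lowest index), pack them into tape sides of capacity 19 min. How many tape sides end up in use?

  4 → side 1 (new)  [load 4/19]
  2 → side 1  [load 6/19]
  6 → side 1  [load 12/19]
  13 → side 2 (new)  [load 13/19]
  5 → side 2  [load 18/19]
  15 → side 3 (new)  [load 15/19]
  2 → side 3  [load 17/19]
  6 → side 1  [load 18/19]
3 tape sides opened.

3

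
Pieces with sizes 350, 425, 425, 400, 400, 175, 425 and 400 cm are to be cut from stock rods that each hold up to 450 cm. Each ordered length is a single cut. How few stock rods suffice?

Total = 425 + 425 + 425 + 400 + 400 + 400 + 350 + 175 = 3000 cm.
Lower bound: ⌈3000/450⌉ = 7 stock rods.
A packing using 8 stock rods:
  stock rod 1: 425 = 425
  stock rod 2: 425 = 425
  stock rod 3: 425 = 425
  stock rod 4: 400 = 400
  stock rod 5: 400 = 400
  stock rod 6: 400 = 400
  stock rod 7: 350 = 350
  stock rod 8: 175 = 175
No arrangement into 7 stock rods stays within capacity, so 8 is optimal.

8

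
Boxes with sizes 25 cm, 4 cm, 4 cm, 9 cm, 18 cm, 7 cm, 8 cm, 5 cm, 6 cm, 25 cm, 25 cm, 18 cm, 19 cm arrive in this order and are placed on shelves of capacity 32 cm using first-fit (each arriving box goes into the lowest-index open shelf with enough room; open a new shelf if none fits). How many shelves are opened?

7

  25 → shelf 1 (new)  [load 25/32]
  4 → shelf 1  [load 29/32]
  4 → shelf 2 (new)  [load 4/32]
  9 → shelf 2  [load 13/32]
  18 → shelf 2  [load 31/32]
  7 → shelf 3 (new)  [load 7/32]
  8 → shelf 3  [load 15/32]
  5 → shelf 3  [load 20/32]
  6 → shelf 3  [load 26/32]
  25 → shelf 4 (new)  [load 25/32]
  25 → shelf 5 (new)  [load 25/32]
  18 → shelf 6 (new)  [load 18/32]
  19 → shelf 7 (new)  [load 19/32]
7 shelves opened.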